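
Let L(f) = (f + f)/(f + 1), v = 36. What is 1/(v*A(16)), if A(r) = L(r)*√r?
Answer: 17/4608 ≈ 0.0036892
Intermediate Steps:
L(f) = 2*f/(1 + f) (L(f) = (2*f)/(1 + f) = 2*f/(1 + f))
A(r) = 2*r^(3/2)/(1 + r) (A(r) = (2*r/(1 + r))*√r = 2*r^(3/2)/(1 + r))
1/(v*A(16)) = 1/(36*(2*16^(3/2)/(1 + 16))) = 1/(36*(2*64/17)) = 1/(36*(2*64*(1/17))) = 1/(36*(128/17)) = 1/(4608/17) = 17/4608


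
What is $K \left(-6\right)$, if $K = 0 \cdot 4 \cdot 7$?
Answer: $0$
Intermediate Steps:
$K = 0$ ($K = 0 \cdot 7 = 0$)
$K \left(-6\right) = 0 \left(-6\right) = 0$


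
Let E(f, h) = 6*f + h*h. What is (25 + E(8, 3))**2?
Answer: 6724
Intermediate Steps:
E(f, h) = h**2 + 6*f (E(f, h) = 6*f + h**2 = h**2 + 6*f)
(25 + E(8, 3))**2 = (25 + (3**2 + 6*8))**2 = (25 + (9 + 48))**2 = (25 + 57)**2 = 82**2 = 6724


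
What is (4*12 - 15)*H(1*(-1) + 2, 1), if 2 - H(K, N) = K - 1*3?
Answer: 132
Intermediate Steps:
H(K, N) = 5 - K (H(K, N) = 2 - (K - 1*3) = 2 - (K - 3) = 2 - (-3 + K) = 2 + (3 - K) = 5 - K)
(4*12 - 15)*H(1*(-1) + 2, 1) = (4*12 - 15)*(5 - (1*(-1) + 2)) = (48 - 15)*(5 - (-1 + 2)) = 33*(5 - 1*1) = 33*(5 - 1) = 33*4 = 132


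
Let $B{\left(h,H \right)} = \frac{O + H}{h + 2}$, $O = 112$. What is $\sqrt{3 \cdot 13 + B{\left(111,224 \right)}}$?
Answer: $\frac{3 \sqrt{59551}}{113} \approx 6.4787$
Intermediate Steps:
$B{\left(h,H \right)} = \frac{112 + H}{2 + h}$ ($B{\left(h,H \right)} = \frac{112 + H}{h + 2} = \frac{112 + H}{2 + h}$)
$\sqrt{3 \cdot 13 + B{\left(111,224 \right)}} = \sqrt{3 \cdot 13 + \frac{112 + 224}{2 + 111}} = \sqrt{39 + \frac{1}{113} \cdot 336} = \sqrt{39 + \frac{336}{113}} = \sqrt{\frac{4743}{113}} = \frac{3 \sqrt{59551}}{113}$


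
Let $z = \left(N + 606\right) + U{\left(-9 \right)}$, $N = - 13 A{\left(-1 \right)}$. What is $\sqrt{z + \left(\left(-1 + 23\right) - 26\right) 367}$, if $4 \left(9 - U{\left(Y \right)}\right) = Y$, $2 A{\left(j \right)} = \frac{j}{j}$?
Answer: $\frac{3 i \sqrt{381}}{2} \approx 29.279 i$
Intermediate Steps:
$A{\left(j \right)} = \frac{1}{2}$ ($A{\left(j \right)} = \frac{j \frac{1}{j}}{2} = \frac{1}{2} \cdot 1 = \frac{1}{2}$)
$U{\left(Y \right)} = 9 - \frac{Y}{4}$
$N = - \frac{13}{2}$ ($N = \left(-13\right) \frac{1}{2} = - \frac{13}{2} \approx -6.5$)
$z = \frac{2443}{4}$ ($z = \left(- \frac{13}{2} + 606\right) + \left(9 - - \frac{9}{4}\right) = \frac{1199}{2} + \left(9 + \frac{9}{4}\right) = \frac{1199}{2} + \frac{45}{4} = \frac{2443}{4} \approx 610.75$)
$\sqrt{z + \left(\left(-1 + 23\right) - 26\right) 367} = \sqrt{\frac{2443}{4} + \left(\left(-1 + 23\right) - 26\right) 367} = \sqrt{\frac{2443}{4} + \left(22 - 26\right) 367} = \sqrt{\frac{2443}{4} - 1468} = \sqrt{- \frac{3429}{4}} = \frac{3 i \sqrt{381}}{2}$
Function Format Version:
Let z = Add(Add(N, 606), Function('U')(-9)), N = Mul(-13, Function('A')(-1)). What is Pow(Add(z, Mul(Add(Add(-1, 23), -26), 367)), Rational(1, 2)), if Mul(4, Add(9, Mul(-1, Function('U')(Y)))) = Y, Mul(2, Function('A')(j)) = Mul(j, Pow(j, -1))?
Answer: Mul(Rational(3, 2), I, Pow(381, Rational(1, 2))) ≈ Mul(29.279, I)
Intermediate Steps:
Function('A')(j) = Rational(1, 2) (Function('A')(j) = Mul(Rational(1, 2), Mul(j, Pow(j, -1))) = Mul(Rational(1, 2), 1) = Rational(1, 2))
Function('U')(Y) = Add(9, Mul(Rational(-1, 4), Y))
N = Rational(-13, 2) (N = Mul(-13, Rational(1, 2)) = Rational(-13, 2) ≈ -6.5000)
z = Rational(2443, 4) (z = Add(Add(Rational(-13, 2), 606), Add(9, Mul(Rational(-1, 4), -9))) = Add(Rational(1199, 2), Add(9, Rational(9, 4))) = Add(Rational(1199, 2), Rational(45, 4)) = Rational(2443, 4) ≈ 610.75)
Pow(Add(z, Mul(Add(Add(-1, 23), -26), 367)), Rational(1, 2)) = Pow(Add(Rational(2443, 4), Mul(Add(Add(-1, 23), -26), 367)), Rational(1, 2)) = Pow(Add(Rational(2443, 4), Mul(Add(22, -26), 367)), Rational(1, 2)) = Pow(Add(Rational(2443, 4), Mul(-4, 367)), Rational(1, 2)) = Pow(Add(Rational(2443, 4), -1468), Rational(1, 2)) = Pow(Rational(-3429, 4), Rational(1, 2)) = Mul(Rational(3, 2), I, Pow(381, Rational(1, 2)))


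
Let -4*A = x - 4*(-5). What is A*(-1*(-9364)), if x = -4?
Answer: -37456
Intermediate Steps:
A = -4 (A = -(-4 - 4*(-5))/4 = -(-4 + 20)/4 = -1/4*16 = -4)
A*(-1*(-9364)) = -(-4)*(-9364) = -4*9364 = -37456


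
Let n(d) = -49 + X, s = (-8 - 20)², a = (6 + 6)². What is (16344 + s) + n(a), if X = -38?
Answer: 17041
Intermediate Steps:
a = 144 (a = 12² = 144)
s = 784 (s = (-28)² = 784)
n(d) = -87 (n(d) = -49 - 38 = -87)
(16344 + s) + n(a) = (16344 + 784) - 87 = 17128 - 87 = 17041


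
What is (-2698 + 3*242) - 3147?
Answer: -5119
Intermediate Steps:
(-2698 + 3*242) - 3147 = (-2698 + 726) - 3147 = -1972 - 3147 = -5119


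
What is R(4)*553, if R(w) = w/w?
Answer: 553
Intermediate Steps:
R(w) = 1
R(4)*553 = 1*553 = 553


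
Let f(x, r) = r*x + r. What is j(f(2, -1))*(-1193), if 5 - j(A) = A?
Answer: -9544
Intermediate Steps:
f(x, r) = r + r*x
j(A) = 5 - A
j(f(2, -1))*(-1193) = (5 - (-1)*(1 + 2))*(-1193) = (5 - (-1)*3)*(-1193) = (5 - 1*(-3))*(-1193) = (5 + 3)*(-1193) = 8*(-1193) = -9544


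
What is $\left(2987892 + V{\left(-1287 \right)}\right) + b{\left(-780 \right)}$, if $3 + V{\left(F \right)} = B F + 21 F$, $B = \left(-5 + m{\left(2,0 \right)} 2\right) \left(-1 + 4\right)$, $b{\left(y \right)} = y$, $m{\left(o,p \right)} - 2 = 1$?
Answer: $2956221$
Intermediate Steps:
$m{\left(o,p \right)} = 3$ ($m{\left(o,p \right)} = 2 + 1 = 3$)
$B = 3$ ($B = \left(-5 + 3 \cdot 2\right) \left(-1 + 4\right) = \left(-5 + 6\right) 3 = 1 \cdot 3 = 3$)
$V{\left(F \right)} = -3 + 24 F$ ($V{\left(F \right)} = -3 + \left(3 F + 21 F\right) = -3 + 24 F$)
$\left(2987892 + V{\left(-1287 \right)}\right) + b{\left(-780 \right)} = \left(2987892 + \left(-3 + 24 \left(-1287\right)\right)\right) - 780 = \left(2987892 - 30891\right) - 780 = 2957001 - 780 = 2956221$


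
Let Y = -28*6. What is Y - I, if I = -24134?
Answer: 23966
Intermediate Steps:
Y = -168
Y - I = -168 - 1*(-24134) = -168 + 24134 = 23966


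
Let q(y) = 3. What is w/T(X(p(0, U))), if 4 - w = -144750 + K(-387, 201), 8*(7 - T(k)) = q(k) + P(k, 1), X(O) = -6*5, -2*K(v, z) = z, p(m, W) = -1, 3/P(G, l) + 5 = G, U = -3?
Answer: 20279630/929 ≈ 21830.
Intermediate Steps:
P(G, l) = 3/(-5 + G)
K(v, z) = -z/2
X(O) = -30
T(k) = 53/8 - 3/(8*(-5 + k)) (T(k) = 7 - (3 + 3/(-5 + k))/8 = 7 + (-3/8 - 3/(8*(-5 + k))) = 53/8 - 3/(8*(-5 + k)))
w = 289709/2 (w = 4 - (-144750 - 1/2*201) = 4 - (-144750 - 201/2) = 4 - 1*(-289701/2) = 4 + 289701/2 = 289709/2 ≈ 1.4485e+5)
w/T(X(p(0, U))) = 289709/(2*(((-268 + 53*(-30))/(8*(-5 - 30))))) = 289709/(2*(((1/8)*(-268 - 1590)/(-35)))) = 289709/(2*(((1/8)*(-1/35)*(-1858)))) = 289709/(2*(929/140)) = (289709/2)*(140/929) = 20279630/929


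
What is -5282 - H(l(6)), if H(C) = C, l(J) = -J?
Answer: -5276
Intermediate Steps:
-5282 - H(l(6)) = -5282 - (-1)*6 = -5282 - 1*(-6) = -5282 + 6 = -5276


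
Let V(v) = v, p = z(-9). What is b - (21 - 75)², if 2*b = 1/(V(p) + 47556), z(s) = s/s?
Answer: -277352423/95114 ≈ -2916.0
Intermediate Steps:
z(s) = 1
p = 1
b = 1/95114 (b = 1/(2*(1 + 47556)) = (½)/47557 = (½)*(1/47557) = 1/95114 ≈ 1.0514e-5)
b - (21 - 75)² = 1/95114 - (21 - 75)² = 1/95114 - 1*(-54)² = 1/95114 - 1*2916 = 1/95114 - 2916 = -277352423/95114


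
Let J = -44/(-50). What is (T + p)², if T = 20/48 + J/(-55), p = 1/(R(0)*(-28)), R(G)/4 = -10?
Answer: 1137780361/7056000000 ≈ 0.16125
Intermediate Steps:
J = 22/25 (J = -44*(-1/50) = 22/25 ≈ 0.88000)
R(G) = -40 (R(G) = 4*(-10) = -40)
p = 1/1120 (p = 1/(-40*(-28)) = -1/40*(-1/28) = 1/1120 ≈ 0.00089286)
T = 601/1500 (T = 20/48 + (22/25)/(-55) = 20*(1/48) + (22/25)*(-1/55) = 5/12 - 2/125 = 601/1500 ≈ 0.40067)
(T + p)² = (601/1500 + 1/1120)² = (33731/84000)² = 1137780361/7056000000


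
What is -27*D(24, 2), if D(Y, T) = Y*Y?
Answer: -15552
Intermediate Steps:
D(Y, T) = Y²
-27*D(24, 2) = -27*24² = -27*576 = -15552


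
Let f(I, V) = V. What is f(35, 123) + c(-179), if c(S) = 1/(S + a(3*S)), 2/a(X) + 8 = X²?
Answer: 6348555530/51616617 ≈ 122.99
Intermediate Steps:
a(X) = 2/(-8 + X²)
c(S) = 1/(S + 2/(-8 + 9*S²)) (c(S) = 1/(S + 2/(-8 + (3*S)²)) = 1/(S + 2/(-8 + 9*S²)))
f(35, 123) + c(-179) = 123 + (-8 + 9*(-179)²)/(2 - 179*(-8 + 9*(-179)²)) = 123 + (-8 + 9*32041)/(2 - 179*(-8 + 9*32041)) = 123 + (-8 + 288369)/(2 - 179*(-8 + 288369)) = 123 + 288361/(2 - 179*288361) = 123 + 288361/(2 - 51616619) = 123 + 288361/(-51616617) = 123 - 1/51616617*288361 = 123 - 288361/51616617 = 6348555530/51616617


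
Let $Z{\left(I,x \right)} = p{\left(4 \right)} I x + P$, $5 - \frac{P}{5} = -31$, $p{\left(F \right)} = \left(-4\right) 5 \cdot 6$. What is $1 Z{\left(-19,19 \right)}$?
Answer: $43500$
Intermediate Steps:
$p{\left(F \right)} = -120$ ($p{\left(F \right)} = \left(-20\right) 6 = -120$)
$P = 180$ ($P = 25 - -155 = 25 + 155 = 180$)
$Z{\left(I,x \right)} = 180 - 120 I x$ ($Z{\left(I,x \right)} = - 120 I x + 180 = 180 - 120 I x$)
$1 Z{\left(-19,19 \right)} = 1 \left(180 - \left(-2280\right) 19\right) = 1 \left(180 + 43320\right) = 1 \cdot 43500 = 43500$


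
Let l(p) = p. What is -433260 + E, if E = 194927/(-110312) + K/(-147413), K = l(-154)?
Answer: -1006493254910909/2323060408 ≈ -4.3326e+5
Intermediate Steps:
K = -154
E = -4102540829/2323060408 (E = 194927/(-110312) - 154/(-147413) = 194927*(-1/110312) - 154*(-1/147413) = -194927/110312 + 22/21059 = -4102540829/2323060408 ≈ -1.7660)
-433260 + E = -433260 - 4102540829/2323060408 = -1006493254910909/2323060408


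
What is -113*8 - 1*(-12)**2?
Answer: -1048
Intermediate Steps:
-113*8 - 1*(-12)**2 = -904 - 1*144 = -904 - 144 = -1048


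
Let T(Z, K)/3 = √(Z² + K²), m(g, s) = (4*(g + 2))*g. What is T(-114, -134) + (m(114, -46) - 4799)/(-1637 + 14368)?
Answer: 48097/12731 + 6*√7738 ≈ 531.57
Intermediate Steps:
m(g, s) = g*(8 + 4*g) (m(g, s) = (4*(2 + g))*g = (8 + 4*g)*g = g*(8 + 4*g))
T(Z, K) = 3*√(K² + Z²) (T(Z, K) = 3*√(Z² + K²) = 3*√(K² + Z²))
T(-114, -134) + (m(114, -46) - 4799)/(-1637 + 14368) = 3*√((-134)² + (-114)²) + (4*114*(2 + 114) - 4799)/(-1637 + 14368) = 3*√(17956 + 12996) + (4*114*116 - 4799)/12731 = 3*√30952 + (52896 - 4799)*(1/12731) = 3*(2*√7738) + 48097*(1/12731) = 6*√7738 + 48097/12731 = 48097/12731 + 6*√7738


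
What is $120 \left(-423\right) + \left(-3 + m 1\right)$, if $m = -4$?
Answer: $-50767$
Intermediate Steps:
$120 \left(-423\right) + \left(-3 + m 1\right) = 120 \left(-423\right) - 7 = -50760 - 7 = -50767$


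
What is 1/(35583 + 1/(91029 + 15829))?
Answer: 106858/3802328215 ≈ 2.8103e-5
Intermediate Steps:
1/(35583 + 1/(91029 + 15829)) = 1/(35583 + 1/106858) = 1/(3802328215/106858) = 106858/3802328215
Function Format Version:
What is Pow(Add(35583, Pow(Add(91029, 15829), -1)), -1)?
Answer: Rational(106858, 3802328215) ≈ 2.8103e-5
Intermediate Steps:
Pow(Add(35583, Pow(Add(91029, 15829), -1)), -1) = Pow(Add(35583, Pow(106858, -1)), -1) = Pow(Add(35583, Rational(1, 106858)), -1) = Pow(Rational(3802328215, 106858), -1) = Rational(106858, 3802328215)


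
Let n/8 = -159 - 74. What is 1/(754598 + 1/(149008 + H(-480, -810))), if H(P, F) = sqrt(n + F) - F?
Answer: 2419611566064146/1825834048545022780903 + I*sqrt(2674)/12780838339815159466321 ≈ 1.3252e-6 + 4.046e-21*I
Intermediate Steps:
n = -1864 (n = 8*(-159 - 74) = 8*(-233) = -1864)
H(P, F) = sqrt(-1864 + F) - F
1/(754598 + 1/(149008 + H(-480, -810))) = 1/(754598 + 1/(149008 + (sqrt(-1864 - 810) - 1*(-810)))) = 1/(754598 + 1/(149008 + (sqrt(-2674) + 810))) = 1/(754598 + 1/(149008 + (I*sqrt(2674) + 810))) = 1/(754598 + 1/(149008 + (810 + I*sqrt(2674)))) = 1/(754598 + 1/(149818 + I*sqrt(2674)))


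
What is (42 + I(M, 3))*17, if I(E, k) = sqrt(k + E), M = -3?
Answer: 714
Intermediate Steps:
I(E, k) = sqrt(E + k)
(42 + I(M, 3))*17 = (42 + sqrt(-3 + 3))*17 = (42 + sqrt(0))*17 = (42 + 0)*17 = 42*17 = 714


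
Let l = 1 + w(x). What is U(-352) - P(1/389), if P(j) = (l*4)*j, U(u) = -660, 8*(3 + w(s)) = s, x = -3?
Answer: -513461/778 ≈ -659.98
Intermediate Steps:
w(s) = -3 + s/8
l = -19/8 (l = 1 + (-3 + (1/8)*(-3)) = 1 + (-3 - 3/8) = 1 - 27/8 = -19/8 ≈ -2.3750)
P(j) = -19*j/2 (P(j) = (-19/8*4)*j = -19*j/2)
U(-352) - P(1/389) = -660 - (-19)/(2*389) = -660 - 1*(-19/778) = -660 + 19/778 = -513461/778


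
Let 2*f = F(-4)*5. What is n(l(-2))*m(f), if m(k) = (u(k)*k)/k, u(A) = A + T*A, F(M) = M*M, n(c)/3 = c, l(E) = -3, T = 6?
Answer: -2520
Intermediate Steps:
n(c) = 3*c
F(M) = M²
u(A) = 7*A (u(A) = A + 6*A = 7*A)
f = 40 (f = ((-4)²*5)/2 = (16*5)/2 = (½)*80 = 40)
m(k) = 7*k (m(k) = ((7*k)*k)/k = (7*k²)/k = 7*k)
n(l(-2))*m(f) = (3*(-3))*(7*40) = -9*280 = -2520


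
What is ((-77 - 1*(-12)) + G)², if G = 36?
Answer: 841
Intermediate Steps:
((-77 - 1*(-12)) + G)² = ((-77 - 1*(-12)) + 36)² = ((-77 + 12) + 36)² = (-65 + 36)² = (-29)² = 841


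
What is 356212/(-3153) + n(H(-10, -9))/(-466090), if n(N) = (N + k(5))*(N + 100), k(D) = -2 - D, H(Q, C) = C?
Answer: -83011130156/734790885 ≈ -112.97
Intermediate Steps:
n(N) = (-7 + N)*(100 + N) (n(N) = (N + (-2 - 1*5))*(N + 100) = (N + (-2 - 5))*(100 + N) = (N - 7)*(100 + N) = (-7 + N)*(100 + N))
356212/(-3153) + n(H(-10, -9))/(-466090) = 356212/(-3153) + (-700 + (-9)² + 93*(-9))/(-466090) = 356212*(-1/3153) + (-700 + 81 - 837)*(-1/466090) = -356212/3153 - 1456*(-1/466090) = -356212/3153 + 728/233045 = -83011130156/734790885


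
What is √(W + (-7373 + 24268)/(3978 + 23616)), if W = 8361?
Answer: √707419188714/9198 ≈ 91.442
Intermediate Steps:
√(W + (-7373 + 24268)/(3978 + 23616)) = √(8361 + (-7373 + 24268)/(3978 + 23616)) = √(8361 + 16895/27594) = √(230730329/27594) = √707419188714/9198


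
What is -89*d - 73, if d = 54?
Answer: -4879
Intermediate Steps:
-89*d - 73 = -89*54 - 73 = -4806 - 73 = -4879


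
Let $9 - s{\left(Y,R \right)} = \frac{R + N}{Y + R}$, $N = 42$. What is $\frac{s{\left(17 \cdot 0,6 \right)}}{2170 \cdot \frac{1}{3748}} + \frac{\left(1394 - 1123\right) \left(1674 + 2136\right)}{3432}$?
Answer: $\frac{187784153}{620620} \approx 302.58$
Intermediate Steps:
$s{\left(Y,R \right)} = 9 - \frac{42 + R}{R + Y}$ ($s{\left(Y,R \right)} = 9 - \frac{R + 42}{Y + R} = 9 - \frac{42 + R}{R + Y}$)
$\frac{s{\left(17 \cdot 0,6 \right)}}{2170 \cdot \frac{1}{3748}} + \frac{\left(1394 - 1123\right) \left(1674 + 2136\right)}{3432} = \frac{\frac{1}{6 + 17 \cdot 0} \left(-42 + 8 \cdot 6 + 9 \cdot 17 \cdot 0\right)}{2170 \cdot \frac{1}{3748}} + \frac{\left(1394 - 1123\right) \left(1674 + 2136\right)}{3432} = \frac{\frac{1}{6 + 0} \left(-42 + 48 + 9 \cdot 0\right)}{2170 \cdot \frac{1}{3748}} + 271 \cdot 3810 \cdot \frac{1}{3432} = \frac{\frac{1}{6} \left(-42 + 48 + 0\right)}{\frac{1085}{1874}} + 1032510 \cdot \frac{1}{3432} = \frac{1}{6} \cdot 6 \cdot \frac{1874}{1085} + \frac{172085}{572} = 1 \cdot \frac{1874}{1085} + \frac{172085}{572} = \frac{1874}{1085} + \frac{172085}{572} = \frac{187784153}{620620}$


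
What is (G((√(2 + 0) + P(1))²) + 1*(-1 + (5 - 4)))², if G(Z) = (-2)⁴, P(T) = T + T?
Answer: 256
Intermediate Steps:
P(T) = 2*T
G(Z) = 16
(G((√(2 + 0) + P(1))²) + 1*(-1 + (5 - 4)))² = (16 + 1*(-1 + (5 - 4)))² = (16 + 1*(-1 + 1))² = (16 + 1*0)² = (16 + 0)² = 16² = 256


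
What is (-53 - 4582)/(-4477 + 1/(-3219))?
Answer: 14920065/14411464 ≈ 1.0353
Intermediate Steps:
(-53 - 4582)/(-4477 + 1/(-3219)) = -4635/(-4477 - 1/3219) = -4635/(-14411464/3219) = -4635*(-3219/14411464) = 14920065/14411464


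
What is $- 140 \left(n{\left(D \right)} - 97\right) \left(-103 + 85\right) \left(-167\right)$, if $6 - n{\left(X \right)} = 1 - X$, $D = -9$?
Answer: $42504840$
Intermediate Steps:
$n{\left(X \right)} = 5 + X$ ($n{\left(X \right)} = 6 - \left(1 - X\right) = 6 + \left(-1 + X\right) = 5 + X$)
$- 140 \left(n{\left(D \right)} - 97\right) \left(-103 + 85\right) \left(-167\right) = - 140 \left(\left(5 - 9\right) - 97\right) \left(-103 + 85\right) \left(-167\right) = - 140 \left(-4 - 97\right) \left(-18\right) \left(-167\right) = - 140 \left(\left(-101\right) \left(-18\right)\right) \left(-167\right) = \left(-140\right) 1818 \left(-167\right) = \left(-254520\right) \left(-167\right) = 42504840$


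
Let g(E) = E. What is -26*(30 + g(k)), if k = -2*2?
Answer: -676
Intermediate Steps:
k = -4
-26*(30 + g(k)) = -26*(30 - 4) = -26*26 = -676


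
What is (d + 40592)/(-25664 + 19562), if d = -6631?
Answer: -33961/6102 ≈ -5.5656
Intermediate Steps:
(d + 40592)/(-25664 + 19562) = (-6631 + 40592)/(-25664 + 19562) = 33961/(-6102) = 33961*(-1/6102) = -33961/6102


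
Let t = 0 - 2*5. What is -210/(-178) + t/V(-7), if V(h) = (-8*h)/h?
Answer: 865/356 ≈ 2.4298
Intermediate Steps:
t = -10 (t = 0 - 10 = -10)
V(h) = -8
-210/(-178) + t/V(-7) = -210/(-178) - 10/(-8) = -210*(-1/178) - 10*(-⅛) = 105/89 + 5/4 = 865/356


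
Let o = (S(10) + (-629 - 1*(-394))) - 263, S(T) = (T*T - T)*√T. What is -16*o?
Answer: 7968 - 1440*√10 ≈ 3414.3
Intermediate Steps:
S(T) = √T*(T² - T) (S(T) = (T² - T)*√T = √T*(T² - T))
o = -498 + 90*√10 (o = (10^(3/2)*(-1 + 10) + (-629 - 1*(-394))) - 263 = ((10*√10)*9 + (-629 + 394)) - 263 = (90*√10 - 235) - 263 = (-235 + 90*√10) - 263 = -498 + 90*√10 ≈ -213.40)
-16*o = -16*(-498 + 90*√10) = 7968 - 1440*√10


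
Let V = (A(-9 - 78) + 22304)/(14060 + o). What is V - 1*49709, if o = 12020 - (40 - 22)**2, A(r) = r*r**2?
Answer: -1280941203/25756 ≈ -49734.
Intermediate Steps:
A(r) = r**3
o = 11696 (o = 12020 - 1*18**2 = 12020 - 1*324 = 12020 - 324 = 11696)
V = -636199/25756 (V = ((-9 - 78)**3 + 22304)/(14060 + 11696) = ((-87)**3 + 22304)/25756 = (-658503 + 22304)*(1/25756) = -636199*1/25756 = -636199/25756 ≈ -24.701)
V - 1*49709 = -636199/25756 - 1*49709 = -636199/25756 - 49709 = -1280941203/25756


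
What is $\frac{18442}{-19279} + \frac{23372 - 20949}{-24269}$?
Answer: $- \frac{494281915}{467882051} \approx -1.0564$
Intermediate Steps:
$\frac{18442}{-19279} + \frac{23372 - 20949}{-24269} = 18442 \left(- \frac{1}{19279}\right) + \left(23372 - 20949\right) \left(- \frac{1}{24269}\right) = - \frac{18442}{19279} + 2423 \left(- \frac{1}{24269}\right) = - \frac{18442}{19279} - \frac{2423}{24269} = - \frac{494281915}{467882051}$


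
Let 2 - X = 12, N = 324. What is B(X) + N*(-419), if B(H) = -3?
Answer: -135759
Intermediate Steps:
X = -10 (X = 2 - 1*12 = 2 - 12 = -10)
B(X) + N*(-419) = -3 + 324*(-419) = -3 - 135756 = -135759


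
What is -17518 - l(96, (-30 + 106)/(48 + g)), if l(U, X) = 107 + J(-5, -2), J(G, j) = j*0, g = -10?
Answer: -17625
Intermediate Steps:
J(G, j) = 0
l(U, X) = 107 (l(U, X) = 107 + 0 = 107)
-17518 - l(96, (-30 + 106)/(48 + g)) = -17518 - 1*107 = -17518 - 107 = -17625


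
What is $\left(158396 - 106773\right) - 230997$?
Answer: $-179374$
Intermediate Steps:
$\left(158396 - 106773\right) - 230997 = 51623 - 230997 = -179374$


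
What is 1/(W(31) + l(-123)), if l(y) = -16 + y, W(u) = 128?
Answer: -1/11 ≈ -0.090909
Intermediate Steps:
1/(W(31) + l(-123)) = 1/(128 + (-16 - 123)) = 1/(128 - 139) = 1/(-11) = -1/11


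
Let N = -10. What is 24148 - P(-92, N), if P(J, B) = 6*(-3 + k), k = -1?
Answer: 24172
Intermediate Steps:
P(J, B) = -24 (P(J, B) = 6*(-3 - 1) = 6*(-4) = -24)
24148 - P(-92, N) = 24148 - 1*(-24) = 24148 + 24 = 24172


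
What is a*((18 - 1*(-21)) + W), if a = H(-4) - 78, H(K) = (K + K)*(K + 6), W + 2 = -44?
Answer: 658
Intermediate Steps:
W = -46 (W = -2 - 44 = -46)
H(K) = 2*K*(6 + K) (H(K) = (2*K)*(6 + K) = 2*K*(6 + K))
a = -94 (a = 2*(-4)*(6 - 4) - 78 = 2*(-4)*2 - 78 = -16 - 78 = -94)
a*((18 - 1*(-21)) + W) = -94*((18 - 1*(-21)) - 46) = -94*((18 + 21) - 46) = -94*(39 - 46) = -94*(-7) = 658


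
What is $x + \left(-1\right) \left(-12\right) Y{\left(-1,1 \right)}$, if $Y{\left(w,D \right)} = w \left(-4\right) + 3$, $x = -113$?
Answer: $-29$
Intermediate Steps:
$Y{\left(w,D \right)} = 3 - 4 w$ ($Y{\left(w,D \right)} = - 4 w + 3 = 3 - 4 w$)
$x + \left(-1\right) \left(-12\right) Y{\left(-1,1 \right)} = -113 + \left(-1\right) \left(-12\right) \left(3 - -4\right) = -113 + 12 \left(3 + 4\right) = -113 + 12 \cdot 7 = -113 + 84 = -29$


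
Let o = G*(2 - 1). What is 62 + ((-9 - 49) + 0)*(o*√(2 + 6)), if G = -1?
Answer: 62 + 116*√2 ≈ 226.05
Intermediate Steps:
o = -1 (o = -(2 - 1) = -1*1 = -1)
62 + ((-9 - 49) + 0)*(o*√(2 + 6)) = 62 + ((-9 - 49) + 0)*(-√(2 + 6)) = 62 + (-58 + 0)*(-√8) = 62 - (-58)*2*√2 = 62 - (-116)*√2 = 62 + 116*√2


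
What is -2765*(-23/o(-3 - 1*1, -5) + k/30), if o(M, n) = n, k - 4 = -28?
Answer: -10507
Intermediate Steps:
k = -24 (k = 4 - 28 = -24)
-2765*(-23/o(-3 - 1*1, -5) + k/30) = -2765*(-23/(-5) - 24/30) = -2765*(-23*(-1/5) - 24*1/30) = -2765*(23/5 - 4/5) = -2765*19/5 = -10507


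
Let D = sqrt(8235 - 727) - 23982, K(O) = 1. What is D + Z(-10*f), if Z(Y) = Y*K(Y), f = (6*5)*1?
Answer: -24282 + 2*sqrt(1877) ≈ -24195.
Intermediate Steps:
f = 30 (f = 30*1 = 30)
D = -23982 + 2*sqrt(1877) (D = sqrt(7508) - 23982 = 2*sqrt(1877) - 23982 = -23982 + 2*sqrt(1877) ≈ -23895.)
Z(Y) = Y (Z(Y) = Y*1 = Y)
D + Z(-10*f) = (-23982 + 2*sqrt(1877)) - 10*30 = (-23982 + 2*sqrt(1877)) - 300 = -24282 + 2*sqrt(1877)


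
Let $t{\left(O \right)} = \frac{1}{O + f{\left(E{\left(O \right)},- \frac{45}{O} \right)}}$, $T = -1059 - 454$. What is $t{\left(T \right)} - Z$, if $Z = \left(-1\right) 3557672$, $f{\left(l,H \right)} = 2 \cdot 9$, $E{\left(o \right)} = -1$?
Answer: $\frac{5318719639}{1495} \approx 3.5577 \cdot 10^{6}$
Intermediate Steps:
$f{\left(l,H \right)} = 18$
$T = -1513$
$t{\left(O \right)} = \frac{1}{18 + O}$ ($t{\left(O \right)} = \frac{1}{O + 18} = \frac{1}{18 + O}$)
$Z = -3557672$
$t{\left(T \right)} - Z = \frac{1}{18 - 1513} - -3557672 = \frac{1}{-1495} + 3557672 = - \frac{1}{1495} + 3557672 = \frac{5318719639}{1495}$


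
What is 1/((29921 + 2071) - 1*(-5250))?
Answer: 1/37242 ≈ 2.6851e-5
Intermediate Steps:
1/((29921 + 2071) - 1*(-5250)) = 1/(31992 + 5250) = 1/37242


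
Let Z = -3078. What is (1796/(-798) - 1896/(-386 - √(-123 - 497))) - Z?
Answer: 425704529/138187 - 79*I*√155/3117 ≈ 3080.6 - 0.31554*I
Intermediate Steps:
(1796/(-798) - 1896/(-386 - √(-123 - 497))) - Z = (1796/(-798) - 1896/(-386 - √(-123 - 497))) - 1*(-3078) = (1796*(-1/798) - 1896/(-386 - √(-620))) + 3078 = (-898/399 - 1896/(-386 - 2*I*√155)) + 3078 = 1227224/399 - 1896/(-386 - 2*I*√155)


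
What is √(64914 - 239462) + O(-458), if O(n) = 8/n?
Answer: -4/229 + 2*I*√43637 ≈ -0.017467 + 417.79*I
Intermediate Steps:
√(64914 - 239462) + O(-458) = √(64914 - 239462) + 8/(-458) = √(-174548) + 8*(-1/458) = 2*I*√43637 - 4/229 = -4/229 + 2*I*√43637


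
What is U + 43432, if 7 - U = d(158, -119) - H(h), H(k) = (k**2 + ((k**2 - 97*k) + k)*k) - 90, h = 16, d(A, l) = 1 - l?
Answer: 23005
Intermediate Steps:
H(k) = -90 + k**2 + k*(k**2 - 96*k) (H(k) = (k**2 + (k**2 - 96*k)*k) - 90 = (k**2 + k*(k**2 - 96*k)) - 90 = -90 + k**2 + k*(k**2 - 96*k))
U = -20427 (U = 7 - ((1 - 1*(-119)) - (-90 + 16**3 - 95*16**2)) = 7 - ((1 + 119) - (-90 + 4096 - 95*256)) = 7 - (120 - (-90 + 4096 - 24320)) = 7 - (120 - 1*(-20314)) = 7 - (120 + 20314) = 7 - 1*20434 = 7 - 20434 = -20427)
U + 43432 = -20427 + 43432 = 23005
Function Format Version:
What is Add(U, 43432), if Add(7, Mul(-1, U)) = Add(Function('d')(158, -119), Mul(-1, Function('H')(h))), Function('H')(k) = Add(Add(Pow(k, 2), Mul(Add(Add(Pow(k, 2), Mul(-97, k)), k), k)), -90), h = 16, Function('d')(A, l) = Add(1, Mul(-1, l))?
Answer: 23005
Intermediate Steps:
Function('H')(k) = Add(-90, Pow(k, 2), Mul(k, Add(Pow(k, 2), Mul(-96, k)))) (Function('H')(k) = Add(Add(Pow(k, 2), Mul(Add(Pow(k, 2), Mul(-96, k)), k)), -90) = Add(Add(Pow(k, 2), Mul(k, Add(Pow(k, 2), Mul(-96, k)))), -90) = Add(-90, Pow(k, 2), Mul(k, Add(Pow(k, 2), Mul(-96, k)))))
U = -20427 (U = Add(7, Mul(-1, Add(Add(1, Mul(-1, -119)), Mul(-1, Add(-90, Pow(16, 3), Mul(-95, Pow(16, 2))))))) = Add(7, Mul(-1, Add(Add(1, 119), Mul(-1, Add(-90, 4096, Mul(-95, 256)))))) = Add(7, Mul(-1, Add(120, Mul(-1, Add(-90, 4096, -24320))))) = Add(7, Mul(-1, Add(120, Mul(-1, -20314)))) = Add(7, Mul(-1, Add(120, 20314))) = Add(7, Mul(-1, 20434)) = Add(7, -20434) = -20427)
Add(U, 43432) = Add(-20427, 43432) = 23005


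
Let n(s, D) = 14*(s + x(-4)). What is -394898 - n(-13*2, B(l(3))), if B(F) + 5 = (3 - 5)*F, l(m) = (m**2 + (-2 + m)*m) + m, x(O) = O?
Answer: -394478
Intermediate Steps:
l(m) = m + m**2 + m*(-2 + m) (l(m) = (m**2 + m*(-2 + m)) + m = m + m**2 + m*(-2 + m))
B(F) = -5 - 2*F (B(F) = -5 + (3 - 5)*F = -5 - 2*F)
n(s, D) = -56 + 14*s (n(s, D) = 14*(s - 4) = 14*(-4 + s) = -56 + 14*s)
-394898 - n(-13*2, B(l(3))) = -394898 - (-56 + 14*(-13*2)) = -394898 - (-56 + 14*(-26)) = -394898 - (-56 - 364) = -394898 - 1*(-420) = -394898 + 420 = -394478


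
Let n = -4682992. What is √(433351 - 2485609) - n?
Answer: 4682992 + I*√2052258 ≈ 4.683e+6 + 1432.6*I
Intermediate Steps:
√(433351 - 2485609) - n = √(433351 - 2485609) - 1*(-4682992) = √(-2052258) + 4682992 = I*√2052258 + 4682992 = 4682992 + I*√2052258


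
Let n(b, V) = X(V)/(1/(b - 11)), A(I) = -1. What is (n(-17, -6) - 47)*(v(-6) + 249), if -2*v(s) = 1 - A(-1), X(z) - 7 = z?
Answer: -18600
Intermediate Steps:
X(z) = 7 + z
n(b, V) = (-11 + b)*(7 + V) (n(b, V) = (7 + V)/(1/(b - 11)) = (7 + V)/(1/(-11 + b)) = (7 + V)*(-11 + b) = (-11 + b)*(7 + V))
v(s) = -1 (v(s) = -(1 - 1*(-1))/2 = -(1 + 1)/2 = -½*2 = -1)
(n(-17, -6) - 47)*(v(-6) + 249) = ((-11 - 17)*(7 - 6) - 47)*(-1 + 249) = (-28*1 - 47)*248 = (-28 - 47)*248 = -75*248 = -18600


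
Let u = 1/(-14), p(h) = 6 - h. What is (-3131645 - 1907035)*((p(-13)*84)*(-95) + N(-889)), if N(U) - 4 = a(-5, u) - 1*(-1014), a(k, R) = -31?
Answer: 758991484440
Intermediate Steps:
u = -1/14 ≈ -0.071429
N(U) = 987 (N(U) = 4 + (-31 - 1*(-1014)) = 4 + (-31 + 1014) = 4 + 983 = 987)
(-3131645 - 1907035)*((p(-13)*84)*(-95) + N(-889)) = (-3131645 - 1907035)*(((6 - 1*(-13))*84)*(-95) + 987) = -5038680*(((6 + 13)*84)*(-95) + 987) = -5038680*((19*84)*(-95) + 987) = -5038680*(1596*(-95) + 987) = -5038680*(-151620 + 987) = -5038680*(-150633) = 758991484440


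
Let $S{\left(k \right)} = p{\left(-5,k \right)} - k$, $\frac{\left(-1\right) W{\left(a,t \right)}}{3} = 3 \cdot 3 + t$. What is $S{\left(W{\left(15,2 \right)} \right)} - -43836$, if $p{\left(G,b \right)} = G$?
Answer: $43864$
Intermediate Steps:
$W{\left(a,t \right)} = -27 - 3 t$ ($W{\left(a,t \right)} = - 3 \left(3 \cdot 3 + t\right) = - 3 \left(9 + t\right) = -27 - 3 t$)
$S{\left(k \right)} = -5 - k$
$S{\left(W{\left(15,2 \right)} \right)} - -43836 = \left(-5 - \left(-27 - 6\right)\right) - -43836 = \left(-5 - \left(-27 - 6\right)\right) + 43836 = \left(-5 - -33\right) + 43836 = \left(-5 + 33\right) + 43836 = 28 + 43836 = 43864$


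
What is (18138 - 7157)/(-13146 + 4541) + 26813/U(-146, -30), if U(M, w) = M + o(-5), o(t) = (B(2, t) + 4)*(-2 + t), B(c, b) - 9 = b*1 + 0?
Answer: -232944027/1738210 ≈ -134.01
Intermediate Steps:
B(c, b) = 9 + b (B(c, b) = 9 + (b*1 + 0) = 9 + (b + 0) = 9 + b)
o(t) = (-2 + t)*(13 + t) (o(t) = ((9 + t) + 4)*(-2 + t) = (13 + t)*(-2 + t) = (-2 + t)*(13 + t))
U(M, w) = -56 + M (U(M, w) = M + (-26 + (-5)**2 + 11*(-5)) = M + (-26 + 25 - 55) = M - 56 = -56 + M)
(18138 - 7157)/(-13146 + 4541) + 26813/U(-146, -30) = (18138 - 7157)/(-13146 + 4541) + 26813/(-56 - 146) = 10981/(-8605) + 26813/(-202) = 10981*(-1/8605) + 26813*(-1/202) = -10981/8605 - 26813/202 = -232944027/1738210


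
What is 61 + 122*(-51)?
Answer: -6161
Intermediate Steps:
61 + 122*(-51) = 61 - 6222 = -6161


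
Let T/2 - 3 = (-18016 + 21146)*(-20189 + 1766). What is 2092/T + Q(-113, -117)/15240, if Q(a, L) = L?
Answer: -2254209173/292933053960 ≈ -0.0076953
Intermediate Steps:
T = -115327974 (T = 6 + 2*((-18016 + 21146)*(-20189 + 1766)) = 6 + 2*(3130*(-18423)) = 6 + 2*(-57663990) = 6 - 115327980 = -115327974)
2092/T + Q(-113, -117)/15240 = 2092/(-115327974) - 117/15240 = 2092*(-1/115327974) - 117*1/15240 = -1046/57663987 - 39/5080 = -2254209173/292933053960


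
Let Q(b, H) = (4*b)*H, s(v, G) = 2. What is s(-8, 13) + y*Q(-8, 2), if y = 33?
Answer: -2110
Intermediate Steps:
Q(b, H) = 4*H*b
s(-8, 13) + y*Q(-8, 2) = 2 + 33*(4*2*(-8)) = 2 + 33*(-64) = 2 - 2112 = -2110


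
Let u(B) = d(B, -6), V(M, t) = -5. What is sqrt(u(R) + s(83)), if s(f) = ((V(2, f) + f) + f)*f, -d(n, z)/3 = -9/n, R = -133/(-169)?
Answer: sqrt(236984986)/133 ≈ 115.75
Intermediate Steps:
R = 133/169 (R = -133*(-1/169) = 133/169 ≈ 0.78698)
d(n, z) = 27/n (d(n, z) = -(-27)/n = 27/n)
u(B) = 27/B
s(f) = f*(-5 + 2*f) (s(f) = ((-5 + f) + f)*f = (-5 + 2*f)*f = f*(-5 + 2*f))
sqrt(u(R) + s(83)) = sqrt(27/(133/169) + 83*(-5 + 2*83)) = sqrt(27*(169/133) + 83*(-5 + 166)) = sqrt(4563/133 + 83*161) = sqrt(4563/133 + 13363) = sqrt(1781842/133) = sqrt(236984986)/133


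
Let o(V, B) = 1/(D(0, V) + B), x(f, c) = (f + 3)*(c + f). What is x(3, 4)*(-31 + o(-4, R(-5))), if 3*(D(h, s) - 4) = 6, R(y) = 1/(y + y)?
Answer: -76398/59 ≈ -1294.9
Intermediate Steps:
R(y) = 1/(2*y)
D(h, s) = 6 (D(h, s) = 4 + (1/3)*6 = 4 + 2 = 6)
x(f, c) = (3 + f)*(c + f)
o(V, B) = 1/(6 + B)
x(3, 4)*(-31 + o(-4, R(-5))) = (3**2 + 3*4 + 3*3 + 4*3)*(-31 + 1/(6 + (1/2)/(-5))) = (9 + 12 + 9 + 12)*(-31 + 1/(6 + (1/2)*(-1/5))) = 42*(-31 + 1/(6 - 1/10)) = 42*(-31 + 1/(59/10)) = 42*(-31 + 10/59) = 42*(-1819/59) = -76398/59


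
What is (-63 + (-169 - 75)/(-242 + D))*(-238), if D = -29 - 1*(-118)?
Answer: 131530/9 ≈ 14614.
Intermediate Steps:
D = 89 (D = -29 + 118 = 89)
(-63 + (-169 - 75)/(-242 + D))*(-238) = (-63 + (-169 - 75)/(-242 + 89))*(-238) = (-63 - 244/(-153))*(-238) = (-63 - 244*(-1/153))*(-238) = (-63 + 244/153)*(-238) = -9395/153*(-238) = 131530/9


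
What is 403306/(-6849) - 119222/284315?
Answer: -115482496868/1947273435 ≈ -59.305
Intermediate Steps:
403306/(-6849) - 119222/284315 = 403306*(-1/6849) - 119222*1/284315 = -403306/6849 - 119222/284315 = -115482496868/1947273435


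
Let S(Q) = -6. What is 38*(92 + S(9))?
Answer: 3268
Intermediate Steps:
38*(92 + S(9)) = 38*(92 - 6) = 38*86 = 3268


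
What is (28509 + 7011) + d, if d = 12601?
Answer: 48121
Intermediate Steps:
(28509 + 7011) + d = (28509 + 7011) + 12601 = 35520 + 12601 = 48121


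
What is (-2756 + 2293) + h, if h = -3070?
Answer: -3533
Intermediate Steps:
(-2756 + 2293) + h = (-2756 + 2293) - 3070 = -463 - 3070 = -3533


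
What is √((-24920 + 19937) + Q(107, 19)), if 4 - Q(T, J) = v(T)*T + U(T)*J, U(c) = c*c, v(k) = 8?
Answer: 11*I*√1846 ≈ 472.62*I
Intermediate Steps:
U(c) = c²
Q(T, J) = 4 - 8*T - J*T² (Q(T, J) = 4 - (8*T + T²*J) = 4 - (8*T + J*T²) = 4 + (-8*T - J*T²) = 4 - 8*T - J*T²)
√((-24920 + 19937) + Q(107, 19)) = √((-24920 + 19937) + (4 - 8*107 - 1*19*107²)) = √(-4983 + (4 - 856 - 1*19*11449)) = √(-4983 + (4 - 856 - 217531)) = √(-4983 - 218383) = √(-223366) = 11*I*√1846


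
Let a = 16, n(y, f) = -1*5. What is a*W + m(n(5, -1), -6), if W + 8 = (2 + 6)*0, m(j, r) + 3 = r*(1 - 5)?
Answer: -107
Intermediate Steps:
n(y, f) = -5
m(j, r) = -3 - 4*r (m(j, r) = -3 + r*(1 - 5) = -3 + r*(-4) = -3 - 4*r)
W = -8 (W = -8 + (2 + 6)*0 = -8 + 8*0 = -8 + 0 = -8)
a*W + m(n(5, -1), -6) = 16*(-8) + (-3 - 4*(-6)) = -128 + (-3 + 24) = -128 + 21 = -107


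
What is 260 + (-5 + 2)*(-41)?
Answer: 383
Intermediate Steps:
260 + (-5 + 2)*(-41) = 260 - 3*(-41) = 260 + 123 = 383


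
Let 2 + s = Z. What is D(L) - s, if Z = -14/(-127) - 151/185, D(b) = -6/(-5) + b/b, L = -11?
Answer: 115266/23495 ≈ 4.9060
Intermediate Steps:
D(b) = 11/5 (D(b) = -6*(-⅕) + 1 = 6/5 + 1 = 11/5)
Z = -16587/23495 (Z = -14*(-1/127) - 151*1/185 = 14/127 - 151/185 = -16587/23495 ≈ -0.70598)
s = -63577/23495 (s = -2 - 16587/23495 = -63577/23495 ≈ -2.7060)
D(L) - s = 11/5 - 1*(-63577/23495) = 11/5 + 63577/23495 = 115266/23495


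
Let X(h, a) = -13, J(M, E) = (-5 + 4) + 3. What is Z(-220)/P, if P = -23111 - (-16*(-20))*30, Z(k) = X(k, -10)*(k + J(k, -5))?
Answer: -2834/32711 ≈ -0.086637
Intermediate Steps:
J(M, E) = 2 (J(M, E) = -1 + 3 = 2)
Z(k) = -26 - 13*k (Z(k) = -13*(k + 2) = -13*(2 + k) = -26 - 13*k)
P = -32711 (P = -23111 - 320*30 = -23111 - 1*9600 = -23111 - 9600 = -32711)
Z(-220)/P = (-26 - 13*(-220))/(-32711) = (-26 + 2860)*(-1/32711) = 2834*(-1/32711) = -2834/32711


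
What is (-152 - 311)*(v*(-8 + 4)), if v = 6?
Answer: 11112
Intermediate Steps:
(-152 - 311)*(v*(-8 + 4)) = (-152 - 311)*(6*(-8 + 4)) = -2778*(-4) = -463*(-24) = 11112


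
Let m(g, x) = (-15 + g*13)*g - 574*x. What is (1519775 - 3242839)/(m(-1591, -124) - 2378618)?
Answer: -430766/7655769 ≈ -0.056267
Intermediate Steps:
m(g, x) = -574*x + g*(-15 + 13*g) (m(g, x) = (-15 + 13*g)*g - 574*x = g*(-15 + 13*g) - 574*x = -574*x + g*(-15 + 13*g))
(1519775 - 3242839)/(m(-1591, -124) - 2378618) = (1519775 - 3242839)/((-574*(-124) - 15*(-1591) + 13*(-1591)²) - 2378618) = -1723064/((71176 + 23865 + 13*2531281) - 2378618) = -1723064/((71176 + 23865 + 32906653) - 2378618) = -1723064/(33001694 - 2378618) = -1723064/30623076 = -1723064*1/30623076 = -430766/7655769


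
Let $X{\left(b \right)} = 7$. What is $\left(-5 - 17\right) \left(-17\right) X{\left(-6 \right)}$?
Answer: $2618$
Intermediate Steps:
$\left(-5 - 17\right) \left(-17\right) X{\left(-6 \right)} = \left(-5 - 17\right) \left(-17\right) 7 = \left(-22\right) \left(-17\right) 7 = 374 \cdot 7 = 2618$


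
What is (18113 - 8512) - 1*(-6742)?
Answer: 16343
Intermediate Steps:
(18113 - 8512) - 1*(-6742) = 9601 + 6742 = 16343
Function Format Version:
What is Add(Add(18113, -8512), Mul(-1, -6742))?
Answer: 16343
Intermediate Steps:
Add(Add(18113, -8512), Mul(-1, -6742)) = Add(9601, 6742) = 16343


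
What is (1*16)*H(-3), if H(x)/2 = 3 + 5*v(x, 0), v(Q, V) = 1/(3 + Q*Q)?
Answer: 328/3 ≈ 109.33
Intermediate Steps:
v(Q, V) = 1/(3 + Q²)
H(x) = 6 + 10/(3 + x²) (H(x) = 2*(3 + 5/(3 + x²)) = 6 + 10/(3 + x²))
(1*16)*H(-3) = (1*16)*(2*(14 + 3*(-3)²)/(3 + (-3)²)) = 16*(2*(14 + 3*9)/(3 + 9)) = 16*(2*(14 + 27)/12) = 16*(2*(1/12)*41) = 16*(41/6) = 328/3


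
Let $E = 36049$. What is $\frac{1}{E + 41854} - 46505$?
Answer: $- \frac{3622879014}{77903} \approx -46505.0$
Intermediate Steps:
$\frac{1}{E + 41854} - 46505 = \frac{1}{36049 + 41854} - 46505 = \frac{1}{77903} - 46505 = - \frac{3622879014}{77903}$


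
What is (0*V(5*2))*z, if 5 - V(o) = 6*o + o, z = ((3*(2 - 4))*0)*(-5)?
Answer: 0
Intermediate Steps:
z = 0 (z = ((3*(-2))*0)*(-5) = -6*0*(-5) = 0*(-5) = 0)
V(o) = 5 - 7*o (V(o) = 5 - (6*o + o) = 5 - 7*o)
(0*V(5*2))*z = (0*(5 - 35*2))*0 = (0*(5 - 7*10))*0 = (0*(5 - 70))*0 = (0*(-65))*0 = 0*0 = 0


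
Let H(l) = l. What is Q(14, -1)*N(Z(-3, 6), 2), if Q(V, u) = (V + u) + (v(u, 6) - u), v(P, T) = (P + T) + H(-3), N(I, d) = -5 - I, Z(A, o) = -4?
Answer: -16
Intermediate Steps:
v(P, T) = -3 + P + T (v(P, T) = (P + T) - 3 = -3 + P + T)
Q(V, u) = 3 + V + u (Q(V, u) = (V + u) + ((-3 + u + 6) - u) = (V + u) + ((3 + u) - u) = (V + u) + 3 = 3 + V + u)
Q(14, -1)*N(Z(-3, 6), 2) = (3 + 14 - 1)*(-5 - 1*(-4)) = 16*(-5 + 4) = 16*(-1) = -16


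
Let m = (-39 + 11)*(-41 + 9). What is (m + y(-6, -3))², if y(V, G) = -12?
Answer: 781456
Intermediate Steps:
m = 896 (m = -28*(-32) = 896)
(m + y(-6, -3))² = (896 - 12)² = 884² = 781456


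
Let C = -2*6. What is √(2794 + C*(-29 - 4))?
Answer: √3190 ≈ 56.480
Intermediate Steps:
C = -12
√(2794 + C*(-29 - 4)) = √(2794 - 12*(-29 - 4)) = √(2794 - 12*(-33)) = √(2794 + 396) = √3190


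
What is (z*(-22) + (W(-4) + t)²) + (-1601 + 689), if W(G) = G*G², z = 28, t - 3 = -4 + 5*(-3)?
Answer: 4872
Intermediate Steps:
t = -16 (t = 3 + (-4 + 5*(-3)) = 3 + (-4 - 15) = 3 - 19 = -16)
W(G) = G³
(z*(-22) + (W(-4) + t)²) + (-1601 + 689) = (28*(-22) + ((-4)³ - 16)²) + (-1601 + 689) = (-616 + (-64 - 16)²) - 912 = (-616 + (-80)²) - 912 = (-616 + 6400) - 912 = 5784 - 912 = 4872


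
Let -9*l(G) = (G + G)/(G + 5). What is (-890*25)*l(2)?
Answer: 89000/63 ≈ 1412.7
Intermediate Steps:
l(G) = -2*G/(9*(5 + G)) (l(G) = -(G + G)/(9*(G + 5)) = -2*G/(9*(5 + G)))
(-890*25)*l(2) = (-890*25)*(-2*2/(45 + 9*2)) = -(-44500)*2/(45 + 18) = -(-44500)*2/63 = -22250*(-4/63) = 89000/63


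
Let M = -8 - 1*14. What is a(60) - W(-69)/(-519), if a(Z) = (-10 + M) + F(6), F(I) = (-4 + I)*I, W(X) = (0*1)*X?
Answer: -20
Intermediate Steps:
W(X) = 0 (W(X) = 0*X = 0)
M = -22 (M = -8 - 14 = -22)
F(I) = I*(-4 + I)
a(Z) = -20 (a(Z) = (-10 - 22) + 6*(-4 + 6) = -32 + 6*2 = -32 + 12 = -20)
a(60) - W(-69)/(-519) = -20 - 0/(-519) = -20 - 0*(-1)/519 = -20 - 1*0 = -20 + 0 = -20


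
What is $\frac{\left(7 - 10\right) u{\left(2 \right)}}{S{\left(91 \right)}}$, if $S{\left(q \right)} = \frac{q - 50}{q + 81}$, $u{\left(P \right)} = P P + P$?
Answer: $- \frac{3096}{41} \approx -75.512$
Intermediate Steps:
$u{\left(P \right)} = P + P^{2}$ ($u{\left(P \right)} = P^{2} + P = P + P^{2}$)
$S{\left(q \right)} = \frac{-50 + q}{81 + q}$
$\frac{\left(7 - 10\right) u{\left(2 \right)}}{S{\left(91 \right)}} = \frac{\left(7 - 10\right) 2 \left(1 + 2\right)}{\frac{1}{81 + 91} \left(-50 + 91\right)} = \frac{\left(-3\right) 2 \cdot 3}{\frac{1}{172} \cdot 41} = \frac{\left(-3\right) 6}{\frac{1}{172} \cdot 41} = - \frac{18}{\frac{41}{172}} = \left(-18\right) \frac{172}{41} = - \frac{3096}{41}$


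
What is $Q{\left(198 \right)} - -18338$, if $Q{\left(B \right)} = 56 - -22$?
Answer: $18416$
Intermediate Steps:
$Q{\left(B \right)} = 78$ ($Q{\left(B \right)} = 56 + 22 = 78$)
$Q{\left(198 \right)} - -18338 = 78 - -18338 = 78 + 18338 = 18416$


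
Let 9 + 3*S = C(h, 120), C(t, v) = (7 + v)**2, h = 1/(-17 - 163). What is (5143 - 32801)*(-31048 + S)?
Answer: 2130329792/3 ≈ 7.1011e+8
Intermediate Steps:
h = -1/180 (h = 1/(-180) = -1/180 ≈ -0.0055556)
S = 16120/3 (S = -3 + (7 + 120)**2/3 = -3 + (1/3)*127**2 = -3 + (1/3)*16129 = -3 + 16129/3 = 16120/3 ≈ 5373.3)
(5143 - 32801)*(-31048 + S) = (5143 - 32801)*(-31048 + 16120/3) = -27658*(-77024/3) = 2130329792/3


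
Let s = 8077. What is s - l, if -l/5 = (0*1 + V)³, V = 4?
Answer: 8397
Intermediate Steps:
l = -320 (l = -5*(0*1 + 4)³ = -5*(0 + 4)³ = -5*4³ = -5*64 = -320)
s - l = 8077 - 1*(-320) = 8077 + 320 = 8397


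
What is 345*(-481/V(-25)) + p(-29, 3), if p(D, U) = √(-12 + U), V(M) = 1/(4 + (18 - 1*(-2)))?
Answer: -3982680 + 3*I ≈ -3.9827e+6 + 3.0*I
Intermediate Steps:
V(M) = 1/24 (V(M) = 1/(4 + (18 + 2)) = 1/(4 + 20) = 1/24)
345*(-481/V(-25)) + p(-29, 3) = 345*(-481/1/24) + √(-12 + 3) = 345*(-481*24) + √(-9) = 345*(-11544) + 3*I = -3982680 + 3*I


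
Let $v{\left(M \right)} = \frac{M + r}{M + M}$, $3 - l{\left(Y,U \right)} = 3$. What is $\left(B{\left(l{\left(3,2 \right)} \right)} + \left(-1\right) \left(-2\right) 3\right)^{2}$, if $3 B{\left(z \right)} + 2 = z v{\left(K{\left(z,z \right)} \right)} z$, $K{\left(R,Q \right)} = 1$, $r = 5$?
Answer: $\frac{256}{9} \approx 28.444$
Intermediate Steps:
$l{\left(Y,U \right)} = 0$ ($l{\left(Y,U \right)} = 3 - 3 = 0$)
$v{\left(M \right)} = \frac{5 + M}{2 M}$ ($v{\left(M \right)} = \frac{M + 5}{M + M} = \frac{5 + M}{2 M}$)
$B{\left(z \right)} = - \frac{2}{3} + z^{2}$ ($B{\left(z \right)} = - \frac{2}{3} + \frac{z \frac{5 + 1}{2 \cdot 1} z}{3} = - \frac{2}{3} + \frac{z \frac{1}{2} \cdot 1 \cdot 6 z}{3} = - \frac{2}{3} + \frac{z 3 z}{3} = - \frac{2}{3} + \frac{3 z z}{3} = - \frac{2}{3} + \frac{3 z^{2}}{3} = - \frac{2}{3} + z^{2}$)
$\left(B{\left(l{\left(3,2 \right)} \right)} + \left(-1\right) \left(-2\right) 3\right)^{2} = \left(\left(- \frac{2}{3} + 0^{2}\right) + \left(-1\right) \left(-2\right) 3\right)^{2} = \left(\left(- \frac{2}{3} + 0\right) + 2 \cdot 3\right)^{2} = \left(- \frac{2}{3} + 6\right)^{2} = \left(\frac{16}{3}\right)^{2} = \frac{256}{9}$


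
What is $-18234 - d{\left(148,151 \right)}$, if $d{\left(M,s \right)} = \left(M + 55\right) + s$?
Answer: $-18588$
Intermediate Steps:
$d{\left(M,s \right)} = 55 + M + s$ ($d{\left(M,s \right)} = \left(55 + M\right) + s = 55 + M + s$)
$-18234 - d{\left(148,151 \right)} = -18234 - \left(55 + 148 + 151\right) = -18234 - 354 = -18588$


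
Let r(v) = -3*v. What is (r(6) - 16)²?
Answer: 1156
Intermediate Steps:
(r(6) - 16)² = (-3*6 - 16)² = (-18 - 16)² = (-34)² = 1156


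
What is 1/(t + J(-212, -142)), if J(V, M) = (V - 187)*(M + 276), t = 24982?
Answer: -1/28484 ≈ -3.5107e-5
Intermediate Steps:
J(V, M) = (-187 + V)*(276 + M)
1/(t + J(-212, -142)) = 1/(24982 + (-51612 - 187*(-142) + 276*(-212) - 142*(-212))) = 1/(24982 + (-51612 + 26554 - 58512 + 30104)) = 1/(24982 - 53466) = 1/(-28484) = -1/28484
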